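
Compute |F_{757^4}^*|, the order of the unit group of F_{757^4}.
|F_{757^4}^*| = 328385156400

F_{757^4} has 757^4 = 328385156401 elements; its multiplicative group consists of all nonzero elements, so |F_{757^4}^*| = 328385156401 - 1 = 328385156400. (It is cyclic since any finite subgroup of the multiplicative group of a field is cyclic.)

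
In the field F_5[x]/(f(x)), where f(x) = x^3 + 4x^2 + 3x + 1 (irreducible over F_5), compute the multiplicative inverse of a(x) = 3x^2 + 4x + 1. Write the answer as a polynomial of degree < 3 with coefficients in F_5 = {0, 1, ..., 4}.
a(x)^(-1) ≡ 2x^2 + 2x + 1 (mod f(x))

Since f is irreducible over F_5, F_5[x]/(f) is a field and a(x) ≠ 0 has an inverse. Apply the extended Euclidean algorithm to f(x) and a(x) in F_5[x]: f(x) = (2x + 2)·a(x) + (3x + 4);  a(x) = (x)·(3x + 4) + (1). The last nonzero remainder is the constant 1 = gcd(f, a) in F_5. Back-substituting through the division chain expresses 1 = s(x)·a(x) + t(x)·f(x) with s(x) ≡ 2x^2 + 2x + 1 (mod f), so a(x)^(-1) ≡ s(x) = 2x^2 + 2x + 1 (mod f). Check: (3x^2 + 4x + 1)·(2x^2 + 2x + 1) = x^4 + 4x^3 + 3x^2 + x + 1 ≡ 1 (mod x^3 + 4x^2 + 3x + 1).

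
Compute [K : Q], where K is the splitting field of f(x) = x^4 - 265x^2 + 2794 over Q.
[K : Q] = 4

Solving the quadratic in x^2: x^2 = (265 ± √(265^2 - 4·2794))/2 = (265 ± √59049)/2 = (265 ± 243)/2, giving x^2 = 11 or x^2 = 254. So f(x) = (x^2 - 11)(x^2 - 254) and the roots of f are ±√11, ±√254. Hence the splitting field is K = Q(√11, √254). Since 11 and 254 are distinct squarefree integers > 1, their product 2794 is not a perfect square, so √254 ∉ Q(√11). By the tower law [K:Q] = [Q(√11,√254):Q(√11)] · [Q(√11):Q] = 2 · 2 = 4.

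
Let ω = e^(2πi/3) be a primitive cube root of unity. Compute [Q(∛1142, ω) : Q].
[Q(∛1142, ω) : Q] = 6

[Q(∛1142):Q] = 3 (min poly x^3 - 1142, irreducible since 1142 is not a perfect cube). [Q(ω):Q] = 2 (min poly x^2 + x + 1). Since Q(∛1142) ⊂ R and ω ∉ R, we have ω ∉ Q(∛1142), so x^2 + x + 1 remains irreducible over Q(∛1142) and [Q(∛1142, ω) : Q(∛1142)] = 2. By the tower law, [Q(∛1142, ω) : Q] = 3 · 2 = 6. (In fact Q(∛1142, ω) is the splitting field of x^3 - 1142 over Q.)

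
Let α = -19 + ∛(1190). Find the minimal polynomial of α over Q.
m_α(x) = x^3 + 57x^2 + 1083x + 5669

Set β = α + 19 = ∛(1190), so β^3 = 1190. Then (α + 19)^3 - 1190 = 0, i.e. α is a root of g(x) = (x + 19)^3 - 1190 = x^3 + 57x^2 + 1083x + 5669. Since g(x) = h(x + 19) where h(x) = x^3 - 1190, and h is irreducible over Q (because 1190 is not a perfect cube, so h has no rational root, and a monic cubic with no rational root is irreducible), g is also irreducible (irreducibility is preserved under the substitution x → x + 19). Hence m_α(x) = x^3 + 57x^2 + 1083x + 5669.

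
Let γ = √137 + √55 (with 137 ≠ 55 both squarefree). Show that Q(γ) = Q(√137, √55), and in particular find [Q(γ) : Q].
[Q(γ) : Q] = 4 (equivalently, Q(γ) = Q(√137, √55))

Obviously Q(γ) ⊆ Q(√137, √55), and [Q(√137, √55):Q] = 4 (since 137, 55 are distinct squarefree integers > 1 with 7535 not a perfect square). To show equality we compute the minimal polynomial of γ. From γ = √137 + √55: γ^2 = 137 + 2√(7535) + 55 = 192 + 2√(7535), so γ^2 - 192 = 2√(7535); squaring, (γ^2 - 192)^2 = 4·7535, i.e. γ^4 - 384γ^2 + 36864 - 30140 = 0, i.e. γ^4 - 384γ^2 + 6724 = 0. So γ is a root of x^4 - 384x^2 + 6724. This polynomial is irreducible over Q: it has no rational root (each ±√137 ± √55 is irrational), and any factorization into two quadratics over Q would force √(7535) ∈ Q (pairing opposite roots) or √137, √55 ∈ Q (other pairings), all impossible. Hence [Q(γ):Q] = 4 = [Q(√137, √55):Q], so Q(γ) = Q(√137, √55).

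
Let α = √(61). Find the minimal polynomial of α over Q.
m_α(x) = x^2 - 61

α satisfies α^2 - 61 = 0, so x^2 - 61 annihilates α. Since d = 61 is squarefree and ≠ 1, it is not a perfect square in Q, so x^2 - 61 has no rational root and is therefore irreducible over Q (a degree-2 polynomial over a field is irreducible iff it has no root). Hence m_α(x) = x^2 - 61.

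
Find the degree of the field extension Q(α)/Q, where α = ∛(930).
[Q(α):Q] = 3

The minimal polynomial of α is x^3 - 930, irreducible over Q since 930 is not a perfect cube (so x^3 - 930 has no rational root). Hence [Q(α):Q] = deg(m_α) = 3.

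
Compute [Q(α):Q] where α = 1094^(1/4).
[Q(α):Q] = 4

α is a root of x^4 - 1094. By Eisenstein's criterion at the prime p = 2 (which divides the constant term 1094 but p^2 = 4 does not, since 1094 is squarefree), x^4 - 1094 is irreducible over Q. Hence [Q(α):Q] = 4.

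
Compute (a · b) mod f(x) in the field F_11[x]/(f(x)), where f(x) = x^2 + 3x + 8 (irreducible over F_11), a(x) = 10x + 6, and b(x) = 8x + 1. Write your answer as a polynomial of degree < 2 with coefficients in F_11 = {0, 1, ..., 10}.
a · b ≡ 5x + 4 (mod f(x))

Multiply in F_11[x]: a(x)·b(x) = (10x + 6)·(8x + 1) = 3x^2 + 3x + 6. This has degree ≥ 2, so divide by f(x) over F_11: 3x^2 + 3x + 6 = (3)·(x^2 + 3x + 8) + (5x + 4). Hence a·b ≡ 5x + 4 (mod f). (F_11[x]/(f) is a field with 11^2 = 121 elements since f is irreducible of degree 2.)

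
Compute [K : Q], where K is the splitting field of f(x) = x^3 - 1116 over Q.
[K : Q] = 6

The roots of x^3 - 1116 are ∛1116, ω∛1116, ω^2∛1116 where ω = e^(2πi/3) is a primitive cube root of unity, so K = Q(∛1116, ω). Now [Q(∛1116):Q] = 3 (since 1116 is not a perfect cube, x^3 - 1116 is irreducible) and [Q(ω):Q] = 2. Both 2 and 3 divide [K:Q], and [K:Q] ≤ 3·2 = 6, so [K:Q] = 6. (Equivalently: Q(∛1116) ⊂ R but ω ∉ R, so [K : Q(∛1116)] = 2.)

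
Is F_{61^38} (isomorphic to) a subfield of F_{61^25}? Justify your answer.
No: F_{61^38} is not a subfield of F_{61^25}

F_{p^m} embeds in F_{p^n} iff m | n. Here 38 ∤ 25 (since 25 = 0·38 + 25 with remainder 25 ≠ 0), so F_{61^38} is not a subfield of F_{61^25}. Equivalently: if it were, the tower law would give 38 = [F_{61^38}:F_61] dividing [F_{61^25}:F_61] = 25, contradiction.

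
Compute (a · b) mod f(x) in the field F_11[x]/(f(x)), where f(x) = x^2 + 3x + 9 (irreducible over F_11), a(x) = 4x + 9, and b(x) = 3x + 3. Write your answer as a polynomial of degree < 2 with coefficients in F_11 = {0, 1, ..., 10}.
a · b ≡ 3x + 7 (mod f(x))

Multiply in F_11[x]: a(x)·b(x) = (4x + 9)·(3x + 3) = x^2 + 6x + 5. This has degree ≥ 2, so divide by f(x) over F_11: x^2 + 6x + 5 = (1)·(x^2 + 3x + 9) + (3x + 7). Hence a·b ≡ 3x + 7 (mod f). (F_11[x]/(f) is a field with 11^2 = 121 elements since f is irreducible of degree 2.)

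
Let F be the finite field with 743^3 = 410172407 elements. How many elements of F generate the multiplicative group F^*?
There are φ(410172406) = 172471104 primitive elements

F_q^* is cyclic of order q - 1 = 410172406. A cyclic group of order m has exactly φ(m) generators. Here m = 410172406 = 2 · 7 · 53 · 552793, so the number of primitive elements is φ(410172406) = 172471104.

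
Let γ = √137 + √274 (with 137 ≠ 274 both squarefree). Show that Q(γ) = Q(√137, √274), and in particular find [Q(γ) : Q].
[Q(γ) : Q] = 4 (equivalently, Q(γ) = Q(√137, √274))

Obviously Q(γ) ⊆ Q(√137, √274), and [Q(√137, √274):Q] = 4 (since 137, 274 are distinct squarefree integers > 1 with 37538 not a perfect square). To show equality we compute the minimal polynomial of γ. From γ = √137 + √274: γ^2 = 137 + 2√(37538) + 274 = 411 + 2√(37538), so γ^2 - 411 = 2√(37538); squaring, (γ^2 - 411)^2 = 4·37538, i.e. γ^4 - 822γ^2 + 168921 - 150152 = 0, i.e. γ^4 - 822γ^2 + 18769 = 0. So γ is a root of x^4 - 822x^2 + 18769. This polynomial is irreducible over Q: it has no rational root (each ±√137 ± √274 is irrational), and any factorization into two quadratics over Q would force √(37538) ∈ Q (pairing opposite roots) or √137, √274 ∈ Q (other pairings), all impossible. Hence [Q(γ):Q] = 4 = [Q(√137, √274):Q], so Q(γ) = Q(√137, √274).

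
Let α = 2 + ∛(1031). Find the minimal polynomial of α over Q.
m_α(x) = x^3 - 6x^2 + 12x - 1039

Set β = α - 2 = ∛(1031), so β^3 = 1031. Then (α - 2)^3 - 1031 = 0, i.e. α is a root of g(x) = (x - 2)^3 - 1031 = x^3 - 6x^2 + 12x - 1039. Since g(x) = h(x - 2) where h(x) = x^3 - 1031, and h is irreducible over Q (because 1031 is not a perfect cube, so h has no rational root, and a monic cubic with no rational root is irreducible), g is also irreducible (irreducibility is preserved under the substitution x → x - 2). Hence m_α(x) = x^3 - 6x^2 + 12x - 1039.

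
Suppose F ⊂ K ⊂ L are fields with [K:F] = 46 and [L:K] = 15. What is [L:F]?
[L:F] = 690

The tower law says that for any tower of field extensions F ⊂ K ⊂ L with finite degrees, [L:F] = [L:K] · [K:F]. Here this gives [L:F] = 15 · 46 = 690.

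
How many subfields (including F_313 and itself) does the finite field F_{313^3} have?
F_{313^3} has 2 subfields

The subfields of F_{p^n} are exactly the fields F_{p^d} for d | n (each is the fixed field of the unique index-d subgroup of Gal(F_{p^n}/F_p) ≅ Z/nZ). The divisors of n = 3 are {1, 3}, giving 2 subfields: F_{313^1}, F_{313^3}.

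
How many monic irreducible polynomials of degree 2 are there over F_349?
There are 60726 monic irreducible polynomials of degree 2 over F_349

Each element of F_{349^2} that lies in no proper subfield is a root of exactly one monic irreducible of degree 2 over F_349, and each such polynomial has 2 distinct roots in F_{349^2}. By Möbius inversion the count is N_349(2) = (1/2) Σ_{d|2} μ(2/d) · 349^d = (1/2)(μ(2)·349^1 + μ(1)·349^2) = 121452/2 = 60726.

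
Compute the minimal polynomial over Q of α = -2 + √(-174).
m_α(x) = x^2 + 4x + 178

From α + 2 = √(-174), squaring gives (α + 2)^2 = -174, i.e. α^2 + 4α + 4 = -174, so α^2 + 4α + 178 = 0. The discriminant of x^2 + 4x + 178 is (4)^2 - 4·(178) = 16 - 712 = -696, and 4·(-174) is not a perfect square in Q since -174 is squarefree and ≠ 1. Hence x^2 + 4x + 178 is irreducible over Q and is the minimal polynomial of α.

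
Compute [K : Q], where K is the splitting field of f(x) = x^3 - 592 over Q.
[K : Q] = 6

The roots of x^3 - 592 are ∛592, ω∛592, ω^2∛592 where ω = e^(2πi/3) is a primitive cube root of unity, so K = Q(∛592, ω). Now [Q(∛592):Q] = 3 (since 592 is not a perfect cube, x^3 - 592 is irreducible) and [Q(ω):Q] = 2. Both 2 and 3 divide [K:Q], and [K:Q] ≤ 3·2 = 6, so [K:Q] = 6. (Equivalently: Q(∛592) ⊂ R but ω ∉ R, so [K : Q(∛592)] = 2.)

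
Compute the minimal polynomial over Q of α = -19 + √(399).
m_α(x) = x^2 + 38x - 38

From α + 19 = √(399), squaring gives (α + 19)^2 = 399, i.e. α^2 + 38α + 361 = 399, so α^2 + 38α - 38 = 0. The discriminant of x^2 + 38x - 38 is (38)^2 - 4·(-38) = 1444 + 152 = 1596, and 4·(399) is not a perfect square in Q since 399 is squarefree and ≠ 1. Hence x^2 + 38x - 38 is irreducible over Q and is the minimal polynomial of α.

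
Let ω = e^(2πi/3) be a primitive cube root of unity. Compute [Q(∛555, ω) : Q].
[Q(∛555, ω) : Q] = 6

[Q(∛555):Q] = 3 (min poly x^3 - 555, irreducible since 555 is not a perfect cube). [Q(ω):Q] = 2 (min poly x^2 + x + 1). Since Q(∛555) ⊂ R and ω ∉ R, we have ω ∉ Q(∛555), so x^2 + x + 1 remains irreducible over Q(∛555) and [Q(∛555, ω) : Q(∛555)] = 2. By the tower law, [Q(∛555, ω) : Q] = 3 · 2 = 6. (In fact Q(∛555, ω) is the splitting field of x^3 - 555 over Q.)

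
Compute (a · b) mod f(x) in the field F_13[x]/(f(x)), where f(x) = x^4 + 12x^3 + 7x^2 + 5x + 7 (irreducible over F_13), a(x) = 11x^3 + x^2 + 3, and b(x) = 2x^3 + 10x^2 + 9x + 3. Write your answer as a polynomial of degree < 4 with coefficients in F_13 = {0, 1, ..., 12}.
a · b ≡ 12x^3 + 3x^2 + 9x + 10 (mod f(x))

Multiply in F_13[x]: a(x)·b(x) = (11x^3 + x^2 + 3)·(2x^3 + 10x^2 + 9x + 3) = 9x^6 + 8x^5 + 5x^4 + 9x^3 + 7x^2 + x + 9. This has degree ≥ 4, so divide by f(x) over F_13: 9x^6 + 8x^5 + 5x^4 + 9x^3 + 7x^2 + x + 9 = (9x^2 + 4x + 11)·(x^4 + 12x^3 + 7x^2 + 5x + 7) + (12x^3 + 3x^2 + 9x + 10). Hence a·b ≡ 12x^3 + 3x^2 + 9x + 10 (mod f). (F_13[x]/(f) is a field with 13^4 = 28561 elements since f is irreducible of degree 4.)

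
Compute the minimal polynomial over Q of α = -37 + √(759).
m_α(x) = x^2 + 74x + 610

From α + 37 = √(759), squaring gives (α + 37)^2 = 759, i.e. α^2 + 74α + 1369 = 759, so α^2 + 74α + 610 = 0. The discriminant of x^2 + 74x + 610 is (74)^2 - 4·(610) = 5476 - 2440 = 3036, and 4·(759) is not a perfect square in Q since 759 is squarefree and ≠ 1. Hence x^2 + 74x + 610 is irreducible over Q and is the minimal polynomial of α.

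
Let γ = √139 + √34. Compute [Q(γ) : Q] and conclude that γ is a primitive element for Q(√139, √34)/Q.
[Q(γ) : Q] = 4 (equivalently, Q(γ) = Q(√139, √34))

Obviously Q(γ) ⊆ Q(√139, √34), and [Q(√139, √34):Q] = 4 (since 139, 34 are distinct squarefree integers > 1 with 4726 not a perfect square). To show equality we compute the minimal polynomial of γ. From γ = √139 + √34: γ^2 = 139 + 2√(4726) + 34 = 173 + 2√(4726), so γ^2 - 173 = 2√(4726); squaring, (γ^2 - 173)^2 = 4·4726, i.e. γ^4 - 346γ^2 + 29929 - 18904 = 0, i.e. γ^4 - 346γ^2 + 11025 = 0. So γ is a root of x^4 - 346x^2 + 11025. This polynomial is irreducible over Q: it has no rational root (each ±√139 ± √34 is irrational), and any factorization into two quadratics over Q would force √(4726) ∈ Q (pairing opposite roots) or √139, √34 ∈ Q (other pairings), all impossible. Hence [Q(γ):Q] = 4 = [Q(√139, √34):Q], so Q(γ) = Q(√139, √34).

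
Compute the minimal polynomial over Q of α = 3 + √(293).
m_α(x) = x^2 - 6x - 284

From α - 3 = √(293), squaring gives (α - 3)^2 = 293, i.e. α^2 - 6α + 9 = 293, so α^2 - 6α - 284 = 0. The discriminant of x^2 - 6x - 284 is (-6)^2 - 4·(-284) = 36 + 1136 = 1172, and 4·(293) is not a perfect square in Q since 293 is squarefree and ≠ 1. Hence x^2 - 6x - 284 is irreducible over Q and is the minimal polynomial of α.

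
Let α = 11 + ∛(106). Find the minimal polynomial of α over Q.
m_α(x) = x^3 - 33x^2 + 363x - 1437

Set β = α - 11 = ∛(106), so β^3 = 106. Then (α - 11)^3 - 106 = 0, i.e. α is a root of g(x) = (x - 11)^3 - 106 = x^3 - 33x^2 + 363x - 1437. Since g(x) = h(x - 11) where h(x) = x^3 - 106, and h is irreducible over Q (because 106 is not a perfect cube, so h has no rational root, and a monic cubic with no rational root is irreducible), g is also irreducible (irreducibility is preserved under the substitution x → x - 11). Hence m_α(x) = x^3 - 33x^2 + 363x - 1437.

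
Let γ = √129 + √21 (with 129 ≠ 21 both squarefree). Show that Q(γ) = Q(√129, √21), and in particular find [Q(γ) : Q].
[Q(γ) : Q] = 4 (equivalently, Q(γ) = Q(√129, √21))

Obviously Q(γ) ⊆ Q(√129, √21), and [Q(√129, √21):Q] = 4 (since 129, 21 are distinct squarefree integers > 1 with 2709 not a perfect square). To show equality we compute the minimal polynomial of γ. From γ = √129 + √21: γ^2 = 129 + 2√(2709) + 21 = 150 + 2√(2709), so γ^2 - 150 = 2√(2709); squaring, (γ^2 - 150)^2 = 4·2709, i.e. γ^4 - 300γ^2 + 22500 - 10836 = 0, i.e. γ^4 - 300γ^2 + 11664 = 0. So γ is a root of x^4 - 300x^2 + 11664. This polynomial is irreducible over Q: it has no rational root (each ±√129 ± √21 is irrational), and any factorization into two quadratics over Q would force √(2709) ∈ Q (pairing opposite roots) or √129, √21 ∈ Q (other pairings), all impossible. Hence [Q(γ):Q] = 4 = [Q(√129, √21):Q], so Q(γ) = Q(√129, √21).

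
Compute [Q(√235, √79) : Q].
[Q(√235, √79) : Q] = 4

[Q(√235):Q] = 2 (min poly x^2 - 235, irreducible since 235 is squarefree > 1). For the top step, suppose √79 ∈ Q(√235), say √79 = c + d√235 with c, d ∈ Q. Squaring: 79 = c^2 + 235d^2 + 2cd√235. Since √235 ∉ Q this forces 2cd = 0. If d = 0 then √79 = c ∈ Q, contradicting 79 squarefree > 1. If c = 0 then 79 = 235d^2, so 235·79 = (235d)^2 is a perfect square in Q — but 235·79 = 18565 is not a perfect square (since 235 and 79 are distinct squarefree integers). Contradiction. Hence √79 ∉ Q(√235), so x^2 - 79 stays irreducible over Q(√235) and [Q(√235, √79) : Q(√235)] = 2. By the tower law, [Q(√235, √79) : Q] = 2 · 2 = 4.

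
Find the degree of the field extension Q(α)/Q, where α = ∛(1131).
[Q(α):Q] = 3

The minimal polynomial of α is x^3 - 1131, irreducible over Q since 1131 is not a perfect cube (so x^3 - 1131 has no rational root). Hence [Q(α):Q] = deg(m_α) = 3.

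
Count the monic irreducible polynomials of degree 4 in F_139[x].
There are 93320430 monic irreducible polynomials of degree 4 over F_139

Each element of F_{139^4} that lies in no proper subfield is a root of exactly one monic irreducible of degree 4 over F_139, and each such polynomial has 4 distinct roots in F_{139^4}. By Möbius inversion the count is N_139(4) = (1/4) Σ_{d|4} μ(4/d) · 139^d = (1/4)(μ(4)·139^1 + μ(2)·139^2 + μ(1)·139^4) = 373281720/4 = 93320430.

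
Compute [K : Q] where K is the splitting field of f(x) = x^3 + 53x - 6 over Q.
[K : Q] = 6

By the rational root test, any rational root of the monic integer polynomial f(x) = x^3 + 53x - 6 must be an integer dividing the constant term -6, i.e. one of ±{1, 2, 3, 6}. Evaluating: f(1) = 48, f(-1) = -60, f(2) = 108, f(-2) = -120, f(3) = 180, f(-3) = -192, f(6) = 528, f(-6) = -540; none is 0, so f has no rational root and is therefore irreducible over Q (a cubic with no linear factor over a field is irreducible). For an irreducible cubic, the Galois group is A_3 or S_3 according as the discriminant disc(f) = -4a^3 - 27b^2 = -4·(53)^3 - 27·(-6)^2 = -596480 is or is not a square in Q. Here disc(f) = -596480 is not a perfect square in Q, so the Galois group of f over Q is not contained in A_3 and must be all of S_3. The splitting field has degree |S_3| = 6 over Q, so [K : Q] = 6.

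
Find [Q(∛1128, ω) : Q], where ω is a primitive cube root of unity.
[Q(∛1128, ω) : Q] = 6

[Q(∛1128):Q] = 3 (min poly x^3 - 1128, irreducible since 1128 is not a perfect cube). [Q(ω):Q] = 2 (min poly x^2 + x + 1). Since Q(∛1128) ⊂ R and ω ∉ R, we have ω ∉ Q(∛1128), so x^2 + x + 1 remains irreducible over Q(∛1128) and [Q(∛1128, ω) : Q(∛1128)] = 2. By the tower law, [Q(∛1128, ω) : Q] = 3 · 2 = 6. (In fact Q(∛1128, ω) is the splitting field of x^3 - 1128 over Q.)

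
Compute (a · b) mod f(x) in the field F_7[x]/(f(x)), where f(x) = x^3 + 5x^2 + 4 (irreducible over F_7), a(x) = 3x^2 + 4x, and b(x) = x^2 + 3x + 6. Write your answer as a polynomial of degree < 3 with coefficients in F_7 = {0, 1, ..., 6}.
a · b ≡ 5x^2 + 5x + 1 (mod f(x))

Multiply in F_7[x]: a(x)·b(x) = (3x^2 + 4x)·(x^2 + 3x + 6) = 3x^4 + 6x^3 + 2x^2 + 3x. This has degree ≥ 3, so divide by f(x) over F_7: 3x^4 + 6x^3 + 2x^2 + 3x = (3x + 5)·(x^3 + 5x^2 + 4) + (5x^2 + 5x + 1). Hence a·b ≡ 5x^2 + 5x + 1 (mod f). (F_7[x]/(f) is a field with 7^3 = 343 elements since f is irreducible of degree 3.)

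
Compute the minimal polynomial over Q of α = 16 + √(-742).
m_α(x) = x^2 - 32x + 998

From α - 16 = √(-742), squaring gives (α - 16)^2 = -742, i.e. α^2 - 32α + 256 = -742, so α^2 - 32α + 998 = 0. The discriminant of x^2 - 32x + 998 is (-32)^2 - 4·(998) = 1024 - 3992 = -2968, and 4·(-742) is not a perfect square in Q since -742 is squarefree and ≠ 1. Hence x^2 - 32x + 998 is irreducible over Q and is the minimal polynomial of α.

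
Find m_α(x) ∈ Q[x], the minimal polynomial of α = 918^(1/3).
m_α(x) = x^3 - 918

α satisfies α^3 = 918, so x^3 - 918 annihilates α. By the rational root test, a rational root p/q (in lowest terms) of x^3 - 918 would satisfy p^3 = 918 q^3, forcing q = 1 and p^3 = 918; but 918 is not a perfect cube, contradiction. A monic cubic over Q with no rational root is irreducible (any nontrivial factorization would include a linear factor). Hence x^3 - 918 is the minimal polynomial of α, and in particular [Q(α):Q] = 3.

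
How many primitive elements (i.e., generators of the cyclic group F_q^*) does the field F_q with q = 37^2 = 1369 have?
There are φ(1368) = 432 primitive elements

F_q^* is cyclic of order q - 1 = 1368. A cyclic group of order m has exactly φ(m) generators. Here m = 1368 = 2^3 · 3^2 · 19, so the number of primitive elements is φ(1368) = 432.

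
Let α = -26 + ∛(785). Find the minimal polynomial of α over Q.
m_α(x) = x^3 + 78x^2 + 2028x + 16791

Set β = α + 26 = ∛(785), so β^3 = 785. Then (α + 26)^3 - 785 = 0, i.e. α is a root of g(x) = (x + 26)^3 - 785 = x^3 + 78x^2 + 2028x + 16791. Since g(x) = h(x + 26) where h(x) = x^3 - 785, and h is irreducible over Q (because 785 is not a perfect cube, so h has no rational root, and a monic cubic with no rational root is irreducible), g is also irreducible (irreducibility is preserved under the substitution x → x + 26). Hence m_α(x) = x^3 + 78x^2 + 2028x + 16791.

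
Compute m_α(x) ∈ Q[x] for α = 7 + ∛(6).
m_α(x) = x^3 - 21x^2 + 147x - 349

Set β = α - 7 = ∛(6), so β^3 = 6. Then (α - 7)^3 - 6 = 0, i.e. α is a root of g(x) = (x - 7)^3 - 6 = x^3 - 21x^2 + 147x - 349. Since g(x) = h(x - 7) where h(x) = x^3 - 6, and h is irreducible over Q (because 6 is not a perfect cube, so h has no rational root, and a monic cubic with no rational root is irreducible), g is also irreducible (irreducibility is preserved under the substitution x → x - 7). Hence m_α(x) = x^3 - 21x^2 + 147x - 349.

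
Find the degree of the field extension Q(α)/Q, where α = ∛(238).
[Q(α):Q] = 3

The minimal polynomial of α is x^3 - 238, irreducible over Q since 238 is not a perfect cube (so x^3 - 238 has no rational root). Hence [Q(α):Q] = deg(m_α) = 3.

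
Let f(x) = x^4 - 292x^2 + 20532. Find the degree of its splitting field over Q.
[K : Q] = 4

Solving the quadratic in x^2: x^2 = (292 ± √(292^2 - 4·20532))/2 = (292 ± √3136)/2 = (292 ± 56)/2, giving x^2 = 118 or x^2 = 174. So f(x) = (x^2 - 118)(x^2 - 174) and the roots of f are ±√118, ±√174. Hence the splitting field is K = Q(√118, √174). Since 118 and 174 are distinct squarefree integers > 1, their product 20532 is not a perfect square, so √174 ∉ Q(√118). By the tower law [K:Q] = [Q(√118,√174):Q(√118)] · [Q(√118):Q] = 2 · 2 = 4.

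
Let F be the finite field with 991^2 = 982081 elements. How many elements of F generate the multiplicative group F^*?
There are φ(982080) = 230400 primitive elements

F_q^* is cyclic of order q - 1 = 982080. A cyclic group of order m has exactly φ(m) generators. Here m = 982080 = 2^6 · 3^2 · 5 · 11 · 31, so the number of primitive elements is φ(982080) = 230400.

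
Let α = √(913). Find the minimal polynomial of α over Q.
m_α(x) = x^2 - 913

α satisfies α^2 - 913 = 0, so x^2 - 913 annihilates α. Since d = 913 is squarefree and ≠ 1, it is not a perfect square in Q, so x^2 - 913 has no rational root and is therefore irreducible over Q (a degree-2 polynomial over a field is irreducible iff it has no root). Hence m_α(x) = x^2 - 913.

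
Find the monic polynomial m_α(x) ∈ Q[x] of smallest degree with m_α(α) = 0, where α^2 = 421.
m_α(x) = x^2 - 421

α satisfies α^2 - 421 = 0, so x^2 - 421 annihilates α. Since d = 421 is squarefree and ≠ 1, it is not a perfect square in Q, so x^2 - 421 has no rational root and is therefore irreducible over Q (a degree-2 polynomial over a field is irreducible iff it has no root). Hence m_α(x) = x^2 - 421.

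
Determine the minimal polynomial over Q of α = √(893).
m_α(x) = x^2 - 893

α satisfies α^2 - 893 = 0, so x^2 - 893 annihilates α. Since d = 893 is squarefree and ≠ 1, it is not a perfect square in Q, so x^2 - 893 has no rational root and is therefore irreducible over Q (a degree-2 polynomial over a field is irreducible iff it has no root). Hence m_α(x) = x^2 - 893.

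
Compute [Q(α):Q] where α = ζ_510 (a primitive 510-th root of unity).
[Q(α):Q] = 128

The minimal polynomial of ζ_510 over Q is the 510-th cyclotomic polynomial Φ_510(x), which is irreducible over Q and has degree φ(510) = 128. Hence [Q(α):Q] = φ(510) = 128.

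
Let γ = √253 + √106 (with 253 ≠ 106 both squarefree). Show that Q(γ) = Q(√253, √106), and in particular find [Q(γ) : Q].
[Q(γ) : Q] = 4 (equivalently, Q(γ) = Q(√253, √106))

Obviously Q(γ) ⊆ Q(√253, √106), and [Q(√253, √106):Q] = 4 (since 253, 106 are distinct squarefree integers > 1 with 26818 not a perfect square). To show equality we compute the minimal polynomial of γ. From γ = √253 + √106: γ^2 = 253 + 2√(26818) + 106 = 359 + 2√(26818), so γ^2 - 359 = 2√(26818); squaring, (γ^2 - 359)^2 = 4·26818, i.e. γ^4 - 718γ^2 + 128881 - 107272 = 0, i.e. γ^4 - 718γ^2 + 21609 = 0. So γ is a root of x^4 - 718x^2 + 21609. This polynomial is irreducible over Q: it has no rational root (each ±√253 ± √106 is irrational), and any factorization into two quadratics over Q would force √(26818) ∈ Q (pairing opposite roots) or √253, √106 ∈ Q (other pairings), all impossible. Hence [Q(γ):Q] = 4 = [Q(√253, √106):Q], so Q(γ) = Q(√253, √106).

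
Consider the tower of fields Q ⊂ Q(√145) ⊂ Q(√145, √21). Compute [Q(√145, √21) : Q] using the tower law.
[Q(√145, √21) : Q] = 4

[Q(√145):Q] = 2 (min poly x^2 - 145, irreducible since 145 is squarefree > 1). For the top step, suppose √21 ∈ Q(√145), say √21 = c + d√145 with c, d ∈ Q. Squaring: 21 = c^2 + 145d^2 + 2cd√145. Since √145 ∉ Q this forces 2cd = 0. If d = 0 then √21 = c ∈ Q, contradicting 21 squarefree > 1. If c = 0 then 21 = 145d^2, so 145·21 = (145d)^2 is a perfect square in Q — but 145·21 = 3045 is not a perfect square (since 145 and 21 are distinct squarefree integers). Contradiction. Hence √21 ∉ Q(√145), so x^2 - 21 stays irreducible over Q(√145) and [Q(√145, √21) : Q(√145)] = 2. By the tower law, [Q(√145, √21) : Q] = 2 · 2 = 4.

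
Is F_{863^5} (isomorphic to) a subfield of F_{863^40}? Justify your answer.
Yes: F_{863^5} is a subfield of F_{863^40}

F_{p^m} embeds in F_{p^n} iff m | n (since F_{p^n} is the splitting field of x^(p^n) - x, and F_{p^m} ⊂ F_{p^n} forces p^n to be a power of p^m, i.e. m | n; conversely if m | n then every root of x^(p^m) - x is a root of x^(p^n) - x). Here 5 | 40 (since 40 = 8·5), so F_{863^5} is a subfield of F_{863^40}, and [F_{863^40} : F_{863^5}] = 40/5 = 8.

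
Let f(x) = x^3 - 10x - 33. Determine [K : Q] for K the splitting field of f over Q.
[K : Q] = 6

By the rational root test, any rational root of the monic integer polynomial f(x) = x^3 - 10x - 33 must be an integer dividing the constant term -33, i.e. one of ±{1, 3, 11, 33}. Evaluating: f(1) = -42, f(-1) = -24, f(3) = -36, f(-3) = -30, f(11) = 1188, f(-11) = -1254, f(33) = 35574, f(-33) = -35640; none is 0, so f has no rational root and is therefore irreducible over Q (a cubic with no linear factor over a field is irreducible). For an irreducible cubic, the Galois group is A_3 or S_3 according as the discriminant disc(f) = -4a^3 - 27b^2 = -4·(-10)^3 - 27·(-33)^2 = -25403 is or is not a square in Q. Here disc(f) = -25403 is not a perfect square in Q, so the Galois group of f over Q is not contained in A_3 and must be all of S_3. The splitting field has degree |S_3| = 6 over Q, so [K : Q] = 6.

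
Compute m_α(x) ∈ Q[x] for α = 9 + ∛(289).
m_α(x) = x^3 - 27x^2 + 243x - 1018

Set β = α - 9 = ∛(289), so β^3 = 289. Then (α - 9)^3 - 289 = 0, i.e. α is a root of g(x) = (x - 9)^3 - 289 = x^3 - 27x^2 + 243x - 1018. Since g(x) = h(x - 9) where h(x) = x^3 - 289, and h is irreducible over Q (because 289 is not a perfect cube, so h has no rational root, and a monic cubic with no rational root is irreducible), g is also irreducible (irreducibility is preserved under the substitution x → x - 9). Hence m_α(x) = x^3 - 27x^2 + 243x - 1018.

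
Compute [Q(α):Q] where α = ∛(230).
[Q(α):Q] = 3

The minimal polynomial of α is x^3 - 230, irreducible over Q since 230 is not a perfect cube (so x^3 - 230 has no rational root). Hence [Q(α):Q] = deg(m_α) = 3.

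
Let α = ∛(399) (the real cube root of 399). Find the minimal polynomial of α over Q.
m_α(x) = x^3 - 399

α satisfies α^3 = 399, so x^3 - 399 annihilates α. By the rational root test, a rational root p/q (in lowest terms) of x^3 - 399 would satisfy p^3 = 399 q^3, forcing q = 1 and p^3 = 399; but 399 is not a perfect cube, contradiction. A monic cubic over Q with no rational root is irreducible (any nontrivial factorization would include a linear factor). Hence x^3 - 399 is the minimal polynomial of α, and in particular [Q(α):Q] = 3.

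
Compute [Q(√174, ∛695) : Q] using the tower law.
[Q(√174, ∛695) : Q] = 6

Let L = Q(√174, ∛695). Since Q(√174) ⊂ L and [Q(√174):Q] = 2, the tower law gives 2 | [L:Q]. Likewise Q(∛695) ⊂ L with [Q(∛695):Q] = 3 (because 695 is not a perfect cube), so 3 | [L:Q]. As gcd(2,3) = 1, [L:Q] is divisible by 6. Conversely L is generated over Q by √174 and ∛695, so [L:Q] ≤ 2·3 = 6. Therefore [Q(√174, ∛695) : Q] = 6.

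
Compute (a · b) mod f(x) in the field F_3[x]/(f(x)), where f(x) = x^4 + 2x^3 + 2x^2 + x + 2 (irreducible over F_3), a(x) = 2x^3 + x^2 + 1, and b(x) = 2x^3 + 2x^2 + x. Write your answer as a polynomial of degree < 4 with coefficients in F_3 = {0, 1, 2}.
a · b ≡ 2x^2 + 2x (mod f(x))

Multiply in F_3[x]: a(x)·b(x) = (2x^3 + x^2 + 1)·(2x^3 + 2x^2 + x) = x^6 + x^4 + 2x^2 + x. This has degree ≥ 4, so divide by f(x) over F_3: x^6 + x^4 + 2x^2 + x = (x^2 + x)·(x^4 + 2x^3 + 2x^2 + x + 2) + (2x^2 + 2x). Hence a·b ≡ 2x^2 + 2x (mod f). (F_3[x]/(f) is a field with 3^4 = 81 elements since f is irreducible of degree 4.)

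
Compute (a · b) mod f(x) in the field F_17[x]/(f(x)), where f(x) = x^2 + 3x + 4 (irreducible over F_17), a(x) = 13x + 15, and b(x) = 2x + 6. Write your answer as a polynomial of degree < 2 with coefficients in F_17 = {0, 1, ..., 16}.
a · b ≡ 13x + 3 (mod f(x))

Multiply in F_17[x]: a(x)·b(x) = (13x + 15)·(2x + 6) = 9x^2 + 6x + 5. This has degree ≥ 2, so divide by f(x) over F_17: 9x^2 + 6x + 5 = (9)·(x^2 + 3x + 4) + (13x + 3). Hence a·b ≡ 13x + 3 (mod f). (F_17[x]/(f) is a field with 17^2 = 289 elements since f is irreducible of degree 2.)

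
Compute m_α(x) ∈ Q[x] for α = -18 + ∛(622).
m_α(x) = x^3 + 54x^2 + 972x + 5210

Set β = α + 18 = ∛(622), so β^3 = 622. Then (α + 18)^3 - 622 = 0, i.e. α is a root of g(x) = (x + 18)^3 - 622 = x^3 + 54x^2 + 972x + 5210. Since g(x) = h(x + 18) where h(x) = x^3 - 622, and h is irreducible over Q (because 622 is not a perfect cube, so h has no rational root, and a monic cubic with no rational root is irreducible), g is also irreducible (irreducibility is preserved under the substitution x → x + 18). Hence m_α(x) = x^3 + 54x^2 + 972x + 5210.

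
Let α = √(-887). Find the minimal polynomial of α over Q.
m_α(x) = x^2 + 887

α satisfies α^2 + 887 = 0, so x^2 + 887 annihilates α. Since d = -887 is squarefree and ≠ 1, it is not a perfect square in Q, so x^2 + 887 has no rational root and is therefore irreducible over Q (a degree-2 polynomial over a field is irreducible iff it has no root). Hence m_α(x) = x^2 + 887.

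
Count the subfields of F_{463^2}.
F_{463^2} has 2 subfields

The subfields of F_{p^n} are exactly the fields F_{p^d} for d | n (each is the fixed field of the unique index-d subgroup of Gal(F_{p^n}/F_p) ≅ Z/nZ). The divisors of n = 2 are {1, 2}, giving 2 subfields: F_{463^1}, F_{463^2}.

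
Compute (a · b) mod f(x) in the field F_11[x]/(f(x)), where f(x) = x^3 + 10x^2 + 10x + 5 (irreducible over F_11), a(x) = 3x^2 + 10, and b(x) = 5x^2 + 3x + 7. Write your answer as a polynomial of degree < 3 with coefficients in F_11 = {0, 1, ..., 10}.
a · b ≡ x + 5 (mod f(x))

Multiply in F_11[x]: a(x)·b(x) = (3x^2 + 10)·(5x^2 + 3x + 7) = 4x^4 + 9x^3 + 5x^2 + 8x + 4. This has degree ≥ 3, so divide by f(x) over F_11: 4x^4 + 9x^3 + 5x^2 + 8x + 4 = (4x + 2)·(x^3 + 10x^2 + 10x + 5) + (x + 5). Hence a·b ≡ x + 5 (mod f). (F_11[x]/(f) is a field with 11^3 = 1331 elements since f is irreducible of degree 3.)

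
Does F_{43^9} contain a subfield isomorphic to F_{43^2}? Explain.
No: F_{43^2} is not a subfield of F_{43^9}

F_{p^m} embeds in F_{p^n} iff m | n. Here 2 ∤ 9 (since 9 = 4·2 + 1 with remainder 1 ≠ 0), so F_{43^2} is not a subfield of F_{43^9}. Equivalently: if it were, the tower law would give 2 = [F_{43^2}:F_43] dividing [F_{43^9}:F_43] = 9, contradiction.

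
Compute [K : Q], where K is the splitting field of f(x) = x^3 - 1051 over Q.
[K : Q] = 6

The roots of x^3 - 1051 are ∛1051, ω∛1051, ω^2∛1051 where ω = e^(2πi/3) is a primitive cube root of unity, so K = Q(∛1051, ω). Now [Q(∛1051):Q] = 3 (since 1051 is not a perfect cube, x^3 - 1051 is irreducible) and [Q(ω):Q] = 2. Both 2 and 3 divide [K:Q], and [K:Q] ≤ 3·2 = 6, so [K:Q] = 6. (Equivalently: Q(∛1051) ⊂ R but ω ∉ R, so [K : Q(∛1051)] = 2.)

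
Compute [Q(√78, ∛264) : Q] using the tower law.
[Q(√78, ∛264) : Q] = 6

Let L = Q(√78, ∛264). Since Q(√78) ⊂ L and [Q(√78):Q] = 2, the tower law gives 2 | [L:Q]. Likewise Q(∛264) ⊂ L with [Q(∛264):Q] = 3 (because 264 is not a perfect cube), so 3 | [L:Q]. As gcd(2,3) = 1, [L:Q] is divisible by 6. Conversely L is generated over Q by √78 and ∛264, so [L:Q] ≤ 2·3 = 6. Therefore [Q(√78, ∛264) : Q] = 6.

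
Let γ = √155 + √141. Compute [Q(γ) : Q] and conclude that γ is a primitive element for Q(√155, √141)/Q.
[Q(γ) : Q] = 4 (equivalently, Q(γ) = Q(√155, √141))

Obviously Q(γ) ⊆ Q(√155, √141), and [Q(√155, √141):Q] = 4 (since 155, 141 are distinct squarefree integers > 1 with 21855 not a perfect square). To show equality we compute the minimal polynomial of γ. From γ = √155 + √141: γ^2 = 155 + 2√(21855) + 141 = 296 + 2√(21855), so γ^2 - 296 = 2√(21855); squaring, (γ^2 - 296)^2 = 4·21855, i.e. γ^4 - 592γ^2 + 87616 - 87420 = 0, i.e. γ^4 - 592γ^2 + 196 = 0. So γ is a root of x^4 - 592x^2 + 196. This polynomial is irreducible over Q: it has no rational root (each ±√155 ± √141 is irrational), and any factorization into two quadratics over Q would force √(21855) ∈ Q (pairing opposite roots) or √155, √141 ∈ Q (other pairings), all impossible. Hence [Q(γ):Q] = 4 = [Q(√155, √141):Q], so Q(γ) = Q(√155, √141).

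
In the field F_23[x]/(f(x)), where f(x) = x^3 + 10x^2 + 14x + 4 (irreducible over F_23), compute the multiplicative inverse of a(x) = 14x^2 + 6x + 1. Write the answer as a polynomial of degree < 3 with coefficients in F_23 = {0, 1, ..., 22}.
a(x)^(-1) ≡ x^2 + 11x + 12 (mod f(x))

Since f is irreducible over F_23, F_23[x]/(f) is a field and a(x) ≠ 0 has an inverse. Apply the extended Euclidean algorithm to f(x) and a(x) in F_23[x]: f(x) = (5x + 15)·a(x) + (11x + 12);  a(x) = (18x + 6)·(11x + 12) + (21). The last nonzero remainder is the constant 21 = gcd(f, a) in F_23. Back-substituting through the division chain expresses 21 = s(x)·a(x) + t(x)·f(x) with s(x) ≡ 21x^2 + x + 22 (mod f), so (21x^2 + x + 22)·a(x) ≡ 21 (mod f). Multiplying by 21^(-1) ≡ 11 in F_23 gives a(x)^(-1) ≡ 11·(21x^2 + x + 22) ≡ x^2 + 11x + 12 (mod f). Check: (14x^2 + 6x + 1)·(x^2 + 11x + 12) = 14x^4 + 22x^3 + 5x^2 + 14x + 12 ≡ 1 (mod x^3 + 10x^2 + 14x + 4).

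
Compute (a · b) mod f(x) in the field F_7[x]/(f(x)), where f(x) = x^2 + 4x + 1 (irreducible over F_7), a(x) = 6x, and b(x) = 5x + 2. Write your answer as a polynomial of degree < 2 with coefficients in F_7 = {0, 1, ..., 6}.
a · b ≡ 4x + 5 (mod f(x))

Multiply in F_7[x]: a(x)·b(x) = (6x)·(5x + 2) = 2x^2 + 5x. This has degree ≥ 2, so divide by f(x) over F_7: 2x^2 + 5x = (2)·(x^2 + 4x + 1) + (4x + 5). Hence a·b ≡ 4x + 5 (mod f). (F_7[x]/(f) is a field with 7^2 = 49 elements since f is irreducible of degree 2.)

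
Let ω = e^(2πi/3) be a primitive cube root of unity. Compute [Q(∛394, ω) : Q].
[Q(∛394, ω) : Q] = 6

[Q(∛394):Q] = 3 (min poly x^3 - 394, irreducible since 394 is not a perfect cube). [Q(ω):Q] = 2 (min poly x^2 + x + 1). Since Q(∛394) ⊂ R and ω ∉ R, we have ω ∉ Q(∛394), so x^2 + x + 1 remains irreducible over Q(∛394) and [Q(∛394, ω) : Q(∛394)] = 2. By the tower law, [Q(∛394, ω) : Q] = 3 · 2 = 6. (In fact Q(∛394, ω) is the splitting field of x^3 - 394 over Q.)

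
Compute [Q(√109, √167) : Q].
[Q(√109, √167) : Q] = 4

[Q(√109):Q] = 2 (min poly x^2 - 109, irreducible since 109 is squarefree > 1). For the top step, suppose √167 ∈ Q(√109), say √167 = c + d√109 with c, d ∈ Q. Squaring: 167 = c^2 + 109d^2 + 2cd√109. Since √109 ∉ Q this forces 2cd = 0. If d = 0 then √167 = c ∈ Q, contradicting 167 squarefree > 1. If c = 0 then 167 = 109d^2, so 109·167 = (109d)^2 is a perfect square in Q — but 109·167 = 18203 is not a perfect square (since 109 and 167 are distinct squarefree integers). Contradiction. Hence √167 ∉ Q(√109), so x^2 - 167 stays irreducible over Q(√109) and [Q(√109, √167) : Q(√109)] = 2. By the tower law, [Q(√109, √167) : Q] = 2 · 2 = 4.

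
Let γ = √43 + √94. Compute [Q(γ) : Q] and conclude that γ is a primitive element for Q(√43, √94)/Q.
[Q(γ) : Q] = 4 (equivalently, Q(γ) = Q(√43, √94))

Obviously Q(γ) ⊆ Q(√43, √94), and [Q(√43, √94):Q] = 4 (since 43, 94 are distinct squarefree integers > 1 with 4042 not a perfect square). To show equality we compute the minimal polynomial of γ. From γ = √43 + √94: γ^2 = 43 + 2√(4042) + 94 = 137 + 2√(4042), so γ^2 - 137 = 2√(4042); squaring, (γ^2 - 137)^2 = 4·4042, i.e. γ^4 - 274γ^2 + 18769 - 16168 = 0, i.e. γ^4 - 274γ^2 + 2601 = 0. So γ is a root of x^4 - 274x^2 + 2601. This polynomial is irreducible over Q: it has no rational root (each ±√43 ± √94 is irrational), and any factorization into two quadratics over Q would force √(4042) ∈ Q (pairing opposite roots) or √43, √94 ∈ Q (other pairings), all impossible. Hence [Q(γ):Q] = 4 = [Q(√43, √94):Q], so Q(γ) = Q(√43, √94).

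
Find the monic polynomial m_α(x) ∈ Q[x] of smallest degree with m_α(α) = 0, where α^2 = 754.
m_α(x) = x^2 - 754

α satisfies α^2 - 754 = 0, so x^2 - 754 annihilates α. Since d = 754 is squarefree and ≠ 1, it is not a perfect square in Q, so x^2 - 754 has no rational root and is therefore irreducible over Q (a degree-2 polynomial over a field is irreducible iff it has no root). Hence m_α(x) = x^2 - 754.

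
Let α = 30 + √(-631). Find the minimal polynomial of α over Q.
m_α(x) = x^2 - 60x + 1531

From α - 30 = √(-631), squaring gives (α - 30)^2 = -631, i.e. α^2 - 60α + 900 = -631, so α^2 - 60α + 1531 = 0. The discriminant of x^2 - 60x + 1531 is (-60)^2 - 4·(1531) = 3600 - 6124 = -2524, and 4·(-631) is not a perfect square in Q since -631 is squarefree and ≠ 1. Hence x^2 - 60x + 1531 is irreducible over Q and is the minimal polynomial of α.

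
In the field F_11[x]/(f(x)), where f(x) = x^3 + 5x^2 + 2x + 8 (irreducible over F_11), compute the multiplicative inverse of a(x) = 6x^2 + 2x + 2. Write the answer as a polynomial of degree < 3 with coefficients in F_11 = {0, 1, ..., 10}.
a(x)^(-1) ≡ 7x^2 + 3x + 9 (mod f(x))

Since f is irreducible over F_11, F_11[x]/(f) is a field and a(x) ≠ 0 has an inverse. Apply the extended Euclidean algorithm to f(x) and a(x) in F_11[x]: f(x) = (2x + 2)·a(x) + (5x + 4);  a(x) = (10x + 10)·(5x + 4) + (6). The last nonzero remainder is the constant 6 = gcd(f, a) in F_11. Back-substituting through the division chain expresses 6 = s(x)·a(x) + t(x)·f(x) with s(x) ≡ 9x^2 + 7x + 10 (mod f), so (9x^2 + 7x + 10)·a(x) ≡ 6 (mod f). Multiplying by 6^(-1) ≡ 2 in F_11 gives a(x)^(-1) ≡ 2·(9x^2 + 7x + 10) ≡ 7x^2 + 3x + 9 (mod f). Check: (6x^2 + 2x + 2)·(7x^2 + 3x + 9) = 9x^4 + 10x^3 + 8x^2 + 2x + 7 ≡ 1 (mod x^3 + 5x^2 + 2x + 8).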